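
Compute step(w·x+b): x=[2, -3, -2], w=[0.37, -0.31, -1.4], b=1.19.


z = (2)·(0.37) + (-3)·(-0.31) + (-2)·(-1.4) + 1.19
  = 5.66
step(z) = 1 (z≥0)

1


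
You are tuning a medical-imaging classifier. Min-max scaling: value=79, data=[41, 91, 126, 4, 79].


min=4, max=126
(79-4)/(126-4) = 75/122 = 0.6148

0.6148


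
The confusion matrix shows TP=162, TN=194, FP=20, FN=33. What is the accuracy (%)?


Accuracy = (TP+TN)/(TP+TN+FP+FN)
= (162+194)/(409)
= 356/409 = 87.04%

87.04%


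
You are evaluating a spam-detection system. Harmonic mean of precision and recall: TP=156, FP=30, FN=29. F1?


Precision = 156/186 = 0.8387
Recall = 156/185 = 0.8432
F1 = 2·P·R/(P+R) = 2·TP/(2·TP+FP+FN) = 312/(312+30+29) = 312/371 = 0.841

0.841


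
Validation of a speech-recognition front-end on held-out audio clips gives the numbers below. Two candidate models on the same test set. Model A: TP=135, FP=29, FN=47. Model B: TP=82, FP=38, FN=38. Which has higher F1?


Model A: P=135/164=0.8232, R=135/182=0.7418, F1=2PR/(P+R)=2TP/(2TP+FP+FN)=270/346=0.7803
Model B: P=82/120=0.6833, R=82/120=0.6833, F1=2PR/(P+R)=2TP/(2TP+FP+FN)=164/240=0.6833
0.7803 > 0.6833 → Model A

Model A


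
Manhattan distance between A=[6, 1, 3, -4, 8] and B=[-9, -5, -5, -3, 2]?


d = |6+ 9| + |1+ 5| + |3+ 5| + |-4+ 3| + |8-2|
  = 15 + 6 + 8 + 1 + 6
  = 36

36


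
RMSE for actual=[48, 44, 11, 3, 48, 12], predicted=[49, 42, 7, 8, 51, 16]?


MSE = 71/6 = 11.8333
RMSE = √(71/6) = 3.44

3.44


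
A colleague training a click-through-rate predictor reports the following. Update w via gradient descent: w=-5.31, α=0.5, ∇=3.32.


w_new = w - α·∇
= -5.31 - 0.5·3.32
= -5.31 - 1.66
= -6.97

-6.97


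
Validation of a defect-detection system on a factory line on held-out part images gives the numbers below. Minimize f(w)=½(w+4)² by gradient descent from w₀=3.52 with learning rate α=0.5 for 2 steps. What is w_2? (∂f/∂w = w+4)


step 1: grad = 3.52+4 = 7.52; w = 3.52 - 0.5·(7.52) = -0.24
step 2: grad = -0.24+4 = 3.76; w = -0.24 - 0.5·(3.76) = -2.12

-2.12


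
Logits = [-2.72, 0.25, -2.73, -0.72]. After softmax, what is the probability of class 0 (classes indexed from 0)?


Exponentials: e^-2.72=0.0659, e^0.25=1.284, e^-2.73=0.0652, e^-0.72=0.4868
Sum = 1.9019
Softmax = [0.0346, 0.6751, 0.0343, 0.2559]
p[0] = 0.0659/1.9019 = 0.0346

0.0346


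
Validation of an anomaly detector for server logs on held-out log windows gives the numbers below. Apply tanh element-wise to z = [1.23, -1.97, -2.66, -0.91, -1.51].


tanh(1.23) = 0.8426
tanh(-1.97) = -0.9618
tanh(-2.66) = -0.9903
tanh(-0.91) = -0.7211
tanh(-1.51) = -0.9069
result = [0.8426, -0.9618, -0.9903, -0.7211, -0.9069]

[0.8426, -0.9618, -0.9903, -0.7211, -0.9069]


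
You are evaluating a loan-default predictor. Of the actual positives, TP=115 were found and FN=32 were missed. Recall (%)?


Recall = TP/(TP+FN)
= 115/(115+32)
= 115/147 = 78.23%

78.23%


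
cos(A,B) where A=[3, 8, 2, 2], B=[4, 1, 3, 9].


A·B = 3·4 + 8·1 + 2·3 + 2·9 = 44
‖A‖ = √81 = 9, ‖B‖ = √107 = 10.3441
cos = 44/(√81·√107) = 44/√8667 = 0.4726

0.4726


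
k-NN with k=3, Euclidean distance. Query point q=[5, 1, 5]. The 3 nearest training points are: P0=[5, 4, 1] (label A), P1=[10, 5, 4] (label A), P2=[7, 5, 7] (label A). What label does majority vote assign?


d(q,P0) = 5.0  (label A)
d(q,P1) = 6.4807  (label A)
d(q,P2) = 4.899  (label A)
Votes: A=3, B=0
Majority → A

A


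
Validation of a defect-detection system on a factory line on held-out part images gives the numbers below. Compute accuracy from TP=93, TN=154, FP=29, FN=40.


Accuracy = (TP+TN)/(TP+TN+FP+FN)
= (93+154)/(316)
= 247/316 = 78.16%

78.16%


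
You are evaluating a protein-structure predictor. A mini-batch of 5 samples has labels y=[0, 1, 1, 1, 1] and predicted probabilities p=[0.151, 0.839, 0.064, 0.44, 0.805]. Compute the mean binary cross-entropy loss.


L[0] = -ln(1-0.151) = -ln(0.849) = 0.1637
L[1] = -ln(0.839) = 0.1755
L[2] = -ln(0.064) = 2.7489
L[3] = -ln(0.44) = 0.821
L[4] = -ln(0.805) = 0.2169
mean = (0.1637 + 0.1755 + 2.7489 + 0.821 + 0.2169)/5 = 0.8252

0.8252


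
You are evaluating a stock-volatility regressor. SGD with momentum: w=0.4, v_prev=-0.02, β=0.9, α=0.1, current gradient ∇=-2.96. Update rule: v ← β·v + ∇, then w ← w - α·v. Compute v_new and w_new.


v_new = 0.9·-0.02 - 2.96 = -0.018 - 2.96 = -2.978
w_new = 0.4 - 0.1·-2.978 = 0.4 + 0.2978 = 0.6978

v_new=-2.978, w_new=0.6978


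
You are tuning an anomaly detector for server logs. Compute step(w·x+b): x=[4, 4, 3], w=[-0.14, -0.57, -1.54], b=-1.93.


z = (4)·(-0.14) + (4)·(-0.57) + (3)·(-1.54) - 1.93
  = -9.39
step(z) = 0 (z<0)

0


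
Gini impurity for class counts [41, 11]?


Probabilities: [41/52, 11/52] ≈ [0.7885, 0.2115]
Σpᵢ² = (1681 + 121)/52² = 1802/2704
Gini = 1 - Σpᵢ² = 1 - 1802/2704 = 0.3336

0.3336


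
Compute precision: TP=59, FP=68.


Precision = TP/(TP+FP)
= 59/(59+68)
= 59/127 = 46.46%

46.46%


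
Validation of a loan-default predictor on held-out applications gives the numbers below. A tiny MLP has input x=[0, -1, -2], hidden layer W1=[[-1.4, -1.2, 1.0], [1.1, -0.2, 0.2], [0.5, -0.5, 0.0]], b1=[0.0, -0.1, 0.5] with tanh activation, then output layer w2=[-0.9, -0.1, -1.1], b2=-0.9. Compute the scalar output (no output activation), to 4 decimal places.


z1[0] = (-1.4)·(0) + (-1.2)·(-1) + (1.0)·(-2) + 0.0 = -0.8
z1[1] = (1.1)·(0) + (-0.2)·(-1) + (0.2)·(-2) - 0.1 = -0.3
z1[2] = (0.5)·(0) + (-0.5)·(-1) + (0.0)·(-2) + 0.5 = 1.0
h = tanh(z1) = [-0.664, -0.2913, 0.7616]
output = (-0.9)·(-0.664) + (-0.1)·(-0.2913) + (-1.1)·(0.7616) - 0.9 = -1.111

-1.111


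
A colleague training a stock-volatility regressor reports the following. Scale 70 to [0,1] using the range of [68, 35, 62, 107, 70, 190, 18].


min=18, max=190
(70-18)/(190-18) = 52/172 = 0.3023

0.3023


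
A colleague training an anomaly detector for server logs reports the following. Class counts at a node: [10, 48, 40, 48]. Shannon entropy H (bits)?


Probabilities: [10/146, 48/146, 40/146, 48/146] ≈ [0.0685, 0.3288, 0.274, 0.3288]
H = -((10/146)·log₂(10/146) + (48/146)·log₂(48/146) + (40/146)·log₂(40/146) + (48/146)·log₂(48/146))
  = 1.8319 bits

1.8319 bits


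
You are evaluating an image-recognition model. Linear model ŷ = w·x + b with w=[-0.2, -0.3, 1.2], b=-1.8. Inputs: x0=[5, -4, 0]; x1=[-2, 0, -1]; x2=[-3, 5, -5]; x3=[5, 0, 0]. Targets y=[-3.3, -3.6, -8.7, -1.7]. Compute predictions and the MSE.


ŷ0 = (-0.2)·(5) + (-0.3)·(-4) + (1.2)·(0) - 1.8 = -1.6
ŷ1 = (-0.2)·(-2) + (-0.3)·(0) + (1.2)·(-1) - 1.8 = -2.6
ŷ2 = (-0.2)·(-3) + (-0.3)·(5) + (1.2)·(-5) - 1.8 = -8.7
ŷ3 = (-0.2)·(5) + (-0.3)·(0) + (1.2)·(0) - 1.8 = -2.8
errors² = [2.89, 1.0, 0.0, 1.21]
MSE = 5.1000/4 = 1.275

1.275


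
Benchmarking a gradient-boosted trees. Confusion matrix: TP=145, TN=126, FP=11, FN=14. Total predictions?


Total = TP + TN + FP + FN
= 145 + 126 + 11 + 14
= 296
(Predicted positive: 156, predicted negative: 140)

296


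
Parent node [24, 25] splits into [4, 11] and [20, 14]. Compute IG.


Parent = [24, 25], H_parent = 0.9997
H_left = 0.8366 (n=15), H_right = 0.9774 (n=34)
H_children = (15/49)·0.8366 + (34/49)·0.9774 = 0.9343
IG = 0.9997 - 0.9343 = 0.0654

0.0654


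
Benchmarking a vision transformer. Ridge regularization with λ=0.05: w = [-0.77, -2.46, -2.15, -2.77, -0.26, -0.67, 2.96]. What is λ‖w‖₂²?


‖w‖₂² = (-0.77)² + (-2.46)² + (-2.15)² + (-2.77)² + (-0.26)² + (-0.67)² + (2.96)²
     = 0.5929 + 6.0516 + 4.6225 + 7.6729 + 0.0676 + 0.4489 + 8.7616
     = 28.218
λ·‖w‖₂² = 0.05·28.218 = 1.4109

1.4109


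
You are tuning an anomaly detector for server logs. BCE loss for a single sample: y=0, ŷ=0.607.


BCE = -[y·ln(p) + (1-y)·ln(1-p)]
= -0 - 1·ln(1-0.607)
= -ln(0.393) = 0.9339

0.9339


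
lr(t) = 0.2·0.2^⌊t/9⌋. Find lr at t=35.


n_drops = ⌊35/9⌋ = 3
lr = 0.2·0.2^3 = 0.2·0.008 = 0.0016

0.0016


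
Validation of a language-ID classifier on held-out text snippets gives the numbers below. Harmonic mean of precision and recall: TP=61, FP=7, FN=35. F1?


Precision = 61/68 = 0.8971
Recall = 61/96 = 0.6354
F1 = 2·P·R/(P+R) = 2·TP/(2·TP+FP+FN) = 122/(122+7+35) = 122/164 = 0.7439

0.7439


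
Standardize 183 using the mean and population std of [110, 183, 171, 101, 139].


μ = 140.8, σ = 32.3382
z = (183 - 140.8)/32.3382 = 1.305

1.305


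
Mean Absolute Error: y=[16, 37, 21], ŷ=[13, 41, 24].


Absolute errors: |16-13|=3, |37-41|=4, |21-24|=3
Sum = 10
MAE = 10/3 = 10/3

10/3


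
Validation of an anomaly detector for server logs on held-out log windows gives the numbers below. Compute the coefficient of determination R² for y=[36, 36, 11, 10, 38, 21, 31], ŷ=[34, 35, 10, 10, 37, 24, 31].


ȳ = 26.1429
SS_res = Σ(y-ŷ)² = 16
SS_tot = Σ(y-ȳ)² = 874.86
R² = 1 - SS_res/SS_tot = 1 - 0.0183 = 0.9817

0.9817


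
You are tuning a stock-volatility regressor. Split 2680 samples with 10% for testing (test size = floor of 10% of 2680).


Test = ⌊2680·10/100⌋ = 268
Train = 2680 - 268 = 2412

Train: 2412, Test: 268


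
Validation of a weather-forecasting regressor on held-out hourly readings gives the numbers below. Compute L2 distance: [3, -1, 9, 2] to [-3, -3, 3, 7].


d = √((3+ 3)² + (-1+ 3)² + (9-3)² + (2-7)²)
  = √(36 + 4 + 36 + 25)
  = √101 = 10.0499

10.0499


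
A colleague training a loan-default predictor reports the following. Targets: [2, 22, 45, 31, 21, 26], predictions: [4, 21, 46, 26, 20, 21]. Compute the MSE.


Squared errors: (2-4)²=4, (22-21)²=1, (45-46)²=1, (31-26)²=25, (21-20)²=1, (26-21)²=25
Sum = 57
MSE = 57/6 = 19/2

19/2


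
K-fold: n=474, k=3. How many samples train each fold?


Fold size = 474/3 = 158
Training per fold = 474 - 158 = 316

316


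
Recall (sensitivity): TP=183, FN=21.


Recall = TP/(TP+FN)
= 183/(183+21)
= 183/204 = 89.71%

89.71%


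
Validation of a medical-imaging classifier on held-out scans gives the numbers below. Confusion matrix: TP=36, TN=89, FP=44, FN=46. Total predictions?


Total = TP + TN + FP + FN
= 36 + 89 + 44 + 46
= 215
(Predicted positive: 80, predicted negative: 135)

215


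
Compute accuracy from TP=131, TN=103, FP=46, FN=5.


Accuracy = (TP+TN)/(TP+TN+FP+FN)
= (131+103)/(285)
= 234/285 = 82.11%

82.11%


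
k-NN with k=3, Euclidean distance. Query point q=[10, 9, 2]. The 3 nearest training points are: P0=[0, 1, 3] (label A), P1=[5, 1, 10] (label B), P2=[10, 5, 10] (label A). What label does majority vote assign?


d(q,P0) = 12.8452  (label A)
d(q,P1) = 12.3693  (label B)
d(q,P2) = 8.9443  (label A)
Votes: A=2, B=1
Majority → A

A


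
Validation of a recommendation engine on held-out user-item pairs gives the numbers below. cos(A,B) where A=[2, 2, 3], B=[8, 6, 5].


A·B = 2·8 + 2·6 + 3·5 = 43
‖A‖ = √17 = 4.1231, ‖B‖ = √125 = 11.1803
cos = 43/(√17·√125) = 43/√2125 = 0.9328

0.9328


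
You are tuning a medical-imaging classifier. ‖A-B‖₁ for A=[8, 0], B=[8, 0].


d = |8-8| + |0-0|
  = 0 + 0
  = 0

0


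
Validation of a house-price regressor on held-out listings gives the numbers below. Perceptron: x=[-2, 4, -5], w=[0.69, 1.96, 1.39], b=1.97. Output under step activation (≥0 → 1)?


z = (-2)·(0.69) + (4)·(1.96) + (-5)·(1.39) + 1.97
  = 1.48
step(z) = 1 (z≥0)

1


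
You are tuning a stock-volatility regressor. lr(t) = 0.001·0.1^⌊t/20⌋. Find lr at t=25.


n_drops = ⌊25/20⌋ = 1
lr = 0.001·0.1^1 = 0.001·0.1 = 0.0001

0.0001


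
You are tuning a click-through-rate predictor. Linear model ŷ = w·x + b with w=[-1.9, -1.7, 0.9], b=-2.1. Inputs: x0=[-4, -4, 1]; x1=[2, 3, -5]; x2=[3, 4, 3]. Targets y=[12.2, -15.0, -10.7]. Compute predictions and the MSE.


ŷ0 = (-1.9)·(-4) + (-1.7)·(-4) + (0.9)·(1) - 2.1 = 13.2
ŷ1 = (-1.9)·(2) + (-1.7)·(3) + (0.9)·(-5) - 2.1 = -15.5
ŷ2 = (-1.9)·(3) + (-1.7)·(4) + (0.9)·(3) - 2.1 = -11.9
errors² = [1.0, 0.25, 1.44]
MSE = 2.6900/3 = 0.8967

0.8967


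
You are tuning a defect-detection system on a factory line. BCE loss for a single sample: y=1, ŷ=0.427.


BCE = -[y·ln(p) + (1-y)·ln(1-p)]
= -1·ln(0.427) - 0
= -ln(0.427) = 0.851

0.851


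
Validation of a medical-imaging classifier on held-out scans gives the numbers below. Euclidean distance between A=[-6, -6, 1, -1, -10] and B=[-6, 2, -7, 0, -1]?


d = √((-6+ 6)² + (-6-2)² + (1+ 7)² + (-1-0)² + (-10+ 1)²)
  = √(0 + 64 + 64 + 1 + 81)
  = √210 = 14.4914

14.4914


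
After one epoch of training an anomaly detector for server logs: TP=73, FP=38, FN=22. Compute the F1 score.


Precision = 73/111 = 0.6577
Recall = 73/95 = 0.7684
F1 = 2·P·R/(P+R) = 2·TP/(2·TP+FP+FN) = 146/(146+38+22) = 146/206 = 0.7087

0.7087


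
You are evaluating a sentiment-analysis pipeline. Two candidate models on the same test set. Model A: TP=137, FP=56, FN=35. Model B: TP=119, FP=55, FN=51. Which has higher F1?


Model A: P=137/193=0.7098, R=137/172=0.7965, F1=2PR/(P+R)=2TP/(2TP+FP+FN)=274/365=0.7507
Model B: P=119/174=0.6839, R=119/170=0.7, F1=2PR/(P+R)=2TP/(2TP+FP+FN)=238/344=0.6919
0.7507 > 0.6919 → Model A

Model A


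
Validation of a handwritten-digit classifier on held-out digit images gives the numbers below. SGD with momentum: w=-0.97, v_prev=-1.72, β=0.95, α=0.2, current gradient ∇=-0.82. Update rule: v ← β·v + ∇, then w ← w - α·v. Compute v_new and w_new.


v_new = 0.95·-1.72 - 0.82 = -1.634 - 0.82 = -2.454
w_new = -0.97 - 0.2·-2.454 = -0.97 + 0.4908 = -0.4792

v_new=-2.454, w_new=-0.4792


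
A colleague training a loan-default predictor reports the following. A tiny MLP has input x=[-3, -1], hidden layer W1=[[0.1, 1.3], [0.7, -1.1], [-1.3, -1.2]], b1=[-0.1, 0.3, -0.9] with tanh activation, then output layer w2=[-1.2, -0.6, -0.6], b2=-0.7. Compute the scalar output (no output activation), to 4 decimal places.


z1[0] = (0.1)·(-3) + (1.3)·(-1) - 0.1 = -1.7
z1[1] = (0.7)·(-3) + (-1.1)·(-1) + 0.3 = -0.7
z1[2] = (-1.3)·(-3) + (-1.2)·(-1) - 0.9 = 4.2
h = tanh(z1) = [-0.9354, -0.6044, 0.9996]
output = (-1.2)·(-0.9354) + (-0.6)·(-0.6044) + (-0.6)·(0.9996) - 0.7 = 0.1854

0.1854


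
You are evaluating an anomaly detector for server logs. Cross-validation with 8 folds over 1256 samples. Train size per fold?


Fold size = 1256/8 = 157
Training per fold = 1256 - 157 = 1099

1099


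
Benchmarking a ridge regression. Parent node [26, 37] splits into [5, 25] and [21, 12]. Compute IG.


Parent = [26, 37], H_parent = 0.9779
H_left = 0.65 (n=30), H_right = 0.9457 (n=33)
H_children = (30/63)·0.65 + (33/63)·0.9457 = 0.8049
IG = 0.9779 - 0.8049 = 0.173

0.173


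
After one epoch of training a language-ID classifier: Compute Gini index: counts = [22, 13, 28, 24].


Probabilities: [22/87, 13/87, 28/87, 24/87] ≈ [0.2529, 0.1494, 0.3218, 0.2759]
Σpᵢ² = (484 + 169 + 784 + 576)/87² = 2013/7569
Gini = 1 - Σpᵢ² = 1 - 2013/7569 = 0.734

0.734


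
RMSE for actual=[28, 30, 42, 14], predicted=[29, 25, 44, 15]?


MSE = 31/4 = 7.75
RMSE = √(31/4) = 2.7839

2.7839


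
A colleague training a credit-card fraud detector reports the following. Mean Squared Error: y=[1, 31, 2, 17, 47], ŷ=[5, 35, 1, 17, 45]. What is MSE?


Squared errors: (1-5)²=16, (31-35)²=16, (2-1)²=1, (17-17)²=0, (47-45)²=4
Sum = 37
MSE = 37/5 = 37/5

37/5


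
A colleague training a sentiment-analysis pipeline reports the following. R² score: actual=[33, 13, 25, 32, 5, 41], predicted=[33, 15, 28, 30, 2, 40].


ȳ = 24.8333
SS_res = Σ(y-ŷ)² = 27
SS_tot = Σ(y-ȳ)² = 912.83
R² = 1 - SS_res/SS_tot = 1 - 0.0296 = 0.9704

0.9704


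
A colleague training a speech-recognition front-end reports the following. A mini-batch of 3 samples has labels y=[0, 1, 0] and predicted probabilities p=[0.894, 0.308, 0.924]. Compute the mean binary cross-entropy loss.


L[0] = -ln(1-0.894) = -ln(0.106) = 2.2443
L[1] = -ln(0.308) = 1.1777
L[2] = -ln(1-0.924) = -ln(0.076) = 2.577
mean = (2.2443 + 1.1777 + 2.577)/3 = 1.9997

1.9997


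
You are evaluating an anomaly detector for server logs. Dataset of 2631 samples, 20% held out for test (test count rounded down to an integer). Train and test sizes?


Test = ⌊2631·20/100⌋ = 526
Train = 2631 - 526 = 2105

Train: 2105, Test: 526


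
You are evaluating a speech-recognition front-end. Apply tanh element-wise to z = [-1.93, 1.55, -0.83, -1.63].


tanh(-1.93) = -0.9587
tanh(1.55) = 0.9138
tanh(-0.83) = -0.6805
tanh(-1.63) = -0.9261
result = [-0.9587, 0.9138, -0.6805, -0.9261]

[-0.9587, 0.9138, -0.6805, -0.9261]


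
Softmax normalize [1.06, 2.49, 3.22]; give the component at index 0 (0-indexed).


Exponentials: e^1.06=2.8864, e^2.49=12.0613, e^3.22=25.0281
Sum = 39.9758
Softmax = [0.0722, 0.3017, 0.6261]
p[0] = 2.8864/39.9758 = 0.0722

0.0722


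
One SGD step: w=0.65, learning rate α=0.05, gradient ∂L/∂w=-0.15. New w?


w_new = w - α·∇
= 0.65 - 0.05·-0.15
= 0.65 + 0.0075
= 0.6575

0.6575


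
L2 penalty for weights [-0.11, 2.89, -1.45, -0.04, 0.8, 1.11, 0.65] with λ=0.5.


‖w‖₂² = (-0.11)² + (2.89)² + (-1.45)² + (-0.04)² + (0.8)² + (1.11)² + (0.65)²
     = 0.0121 + 8.3521 + 2.1025 + 0.0016 + 0.64 + 1.2321 + 0.4225
     = 12.7629
λ·‖w‖₂² = 0.5·12.7629 = 6.38145

6.38145


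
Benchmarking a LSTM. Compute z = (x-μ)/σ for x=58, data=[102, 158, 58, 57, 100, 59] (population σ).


μ = 89, σ = 36.3685
z = (58 - 89)/36.3685 = -0.8524

-0.8524


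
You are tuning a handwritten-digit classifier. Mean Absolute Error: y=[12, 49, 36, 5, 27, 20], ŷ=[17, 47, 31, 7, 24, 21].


Absolute errors: |12-17|=5, |49-47|=2, |36-31|=5, |5-7|=2, |27-24|=3, |20-21|=1
Sum = 18
MAE = 18/6 = 3

3


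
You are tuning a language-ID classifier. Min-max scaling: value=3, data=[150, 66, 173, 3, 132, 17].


min=3, max=173
(3-3)/(173-3) = 0/170 = 0.0

0.0


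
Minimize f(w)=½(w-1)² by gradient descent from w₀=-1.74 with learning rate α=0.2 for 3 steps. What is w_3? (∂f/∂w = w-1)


step 1: grad = -1.74-1 = -2.74; w = -1.74 - 0.2·(-2.74) = -1.192
step 2: grad = -1.192-1 = -2.192; w = -1.192 - 0.2·(-2.192) = -0.7536
step 3: grad = -0.7536-1 = -1.7536; w = -0.7536 - 0.2·(-1.7536) = -0.40288

-0.40288


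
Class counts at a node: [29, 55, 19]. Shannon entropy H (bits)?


Probabilities: [29/103, 55/103, 19/103] ≈ [0.2816, 0.534, 0.1845]
H = -((29/103)·log₂(29/103) + (55/103)·log₂(55/103) + (19/103)·log₂(19/103))
  = 1.448 bits

1.448 bits


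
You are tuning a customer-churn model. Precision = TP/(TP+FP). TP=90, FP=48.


Precision = TP/(TP+FP)
= 90/(90+48)
= 90/138 = 65.22%

65.22%


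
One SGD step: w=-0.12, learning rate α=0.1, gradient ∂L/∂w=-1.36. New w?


w_new = w - α·∇
= -0.12 - 0.1·-1.36
= -0.12 + 0.136
= 0.016

0.016


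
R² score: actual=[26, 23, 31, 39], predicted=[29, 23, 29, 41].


ȳ = 29.75
SS_res = Σ(y-ŷ)² = 17
SS_tot = Σ(y-ȳ)² = 146.75
R² = 1 - SS_res/SS_tot = 1 - 0.1158 = 0.8842

0.8842


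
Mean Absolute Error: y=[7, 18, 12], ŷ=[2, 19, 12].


Absolute errors: |7-2|=5, |18-19|=1, |12-12|=0
Sum = 6
MAE = 6/3 = 2

2


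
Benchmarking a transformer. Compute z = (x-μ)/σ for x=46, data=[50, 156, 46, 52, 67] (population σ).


μ = 74.2, σ = 41.5134
z = (46 - 74.2)/41.5134 = -0.6793

-0.6793


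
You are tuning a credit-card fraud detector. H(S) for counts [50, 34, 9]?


Probabilities: [50/93, 34/93, 9/93] ≈ [0.5376, 0.3656, 0.0968]
H = -((50/93)·log₂(50/93) + (34/93)·log₂(34/93) + (9/93)·log₂(9/93))
  = 1.3381 bits

1.3381 bits


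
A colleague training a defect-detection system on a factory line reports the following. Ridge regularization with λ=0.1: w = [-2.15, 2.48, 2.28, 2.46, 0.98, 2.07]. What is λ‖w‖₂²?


‖w‖₂² = (-2.15)² + (2.48)² + (2.28)² + (2.46)² + (0.98)² + (2.07)²
     = 4.6225 + 6.1504 + 5.1984 + 6.0516 + 0.9604 + 4.2849
     = 27.2682
λ·‖w‖₂² = 0.1·27.2682 = 2.72682

2.72682


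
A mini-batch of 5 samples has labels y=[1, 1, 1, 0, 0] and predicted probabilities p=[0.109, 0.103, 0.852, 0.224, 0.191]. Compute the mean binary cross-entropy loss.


L[0] = -ln(0.109) = 2.2164
L[1] = -ln(0.103) = 2.273
L[2] = -ln(0.852) = 0.1602
L[3] = -ln(1-0.224) = -ln(0.776) = 0.2536
L[4] = -ln(1-0.191) = -ln(0.809) = 0.212
mean = (2.2164 + 2.273 + 0.1602 + 0.2536 + 0.212)/5 = 1.023

1.023


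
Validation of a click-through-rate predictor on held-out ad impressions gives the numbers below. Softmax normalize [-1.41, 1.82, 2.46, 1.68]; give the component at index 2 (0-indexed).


Exponentials: e^-1.41=0.2441, e^1.82=6.1719, e^2.46=11.7048, e^1.68=5.3656
Sum = 23.4864
Softmax = [0.0104, 0.2628, 0.4984, 0.2285]
p[2] = 11.7048/23.4864 = 0.4984

0.4984


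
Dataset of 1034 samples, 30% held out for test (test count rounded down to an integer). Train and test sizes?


Test = ⌊1034·30/100⌋ = 310
Train = 1034 - 310 = 724

Train: 724, Test: 310


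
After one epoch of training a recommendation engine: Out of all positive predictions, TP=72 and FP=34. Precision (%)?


Precision = TP/(TP+FP)
= 72/(72+34)
= 72/106 = 67.92%

67.92%


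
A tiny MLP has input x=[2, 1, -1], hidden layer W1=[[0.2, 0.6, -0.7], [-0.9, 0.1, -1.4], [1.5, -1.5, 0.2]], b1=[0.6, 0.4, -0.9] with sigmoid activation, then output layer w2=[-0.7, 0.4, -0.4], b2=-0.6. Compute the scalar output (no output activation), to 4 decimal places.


z1[0] = (0.2)·(2) + (0.6)·(1) + (-0.7)·(-1) + 0.6 = 2.3
z1[1] = (-0.9)·(2) + (0.1)·(1) + (-1.4)·(-1) + 0.4 = 0.1
z1[2] = (1.5)·(2) + (-1.5)·(1) + (0.2)·(-1) - 0.9 = 0.4
h = sigmoid(z1) = [0.9089, 0.525, 0.5987]
output = (-0.7)·(0.9089) + (0.4)·(0.525) + (-0.4)·(0.5987) - 0.6 = -1.2657

-1.2657


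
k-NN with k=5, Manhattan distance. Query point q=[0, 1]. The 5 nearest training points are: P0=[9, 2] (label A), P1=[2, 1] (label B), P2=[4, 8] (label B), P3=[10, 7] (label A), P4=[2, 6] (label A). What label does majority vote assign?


d(q,P0) = 10  (label A)
d(q,P1) = 2  (label B)
d(q,P2) = 11  (label B)
d(q,P3) = 16  (label A)
d(q,P4) = 7  (label A)
Votes: A=3, B=2
Majority → A

A


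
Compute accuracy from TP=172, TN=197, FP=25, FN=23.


Accuracy = (TP+TN)/(TP+TN+FP+FN)
= (172+197)/(417)
= 369/417 = 88.49%

88.49%


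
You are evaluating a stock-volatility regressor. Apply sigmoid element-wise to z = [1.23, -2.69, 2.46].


σ(1.23) = 1/(1+e^-1.23) = 0.7738
σ(-2.69) = 1/(1+e^2.69) = 0.0636
σ(2.46) = 1/(1+e^-2.46) = 0.9213
result = [0.7738, 0.0636, 0.9213]

[0.7738, 0.0636, 0.9213]


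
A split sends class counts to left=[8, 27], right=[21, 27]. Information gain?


Parent = [29, 54], H_parent = 0.9335
H_left = 0.7755 (n=35), H_right = 0.9887 (n=48)
H_children = (35/83)·0.7755 + (48/83)·0.9887 = 0.8988
IG = 0.9335 - 0.8988 = 0.0347

0.0347


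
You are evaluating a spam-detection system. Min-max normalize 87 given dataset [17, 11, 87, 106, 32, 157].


min=11, max=157
(87-11)/(157-11) = 76/146 = 0.5205

0.5205


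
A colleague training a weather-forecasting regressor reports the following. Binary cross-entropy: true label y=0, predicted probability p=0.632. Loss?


BCE = -[y·ln(p) + (1-y)·ln(1-p)]
= -0 - 1·ln(1-0.632)
= -ln(0.368) = 0.9997

0.9997


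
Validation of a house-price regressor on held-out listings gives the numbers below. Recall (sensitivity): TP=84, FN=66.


Recall = TP/(TP+FN)
= 84/(84+66)
= 84/150 = 56.0%

56.0%


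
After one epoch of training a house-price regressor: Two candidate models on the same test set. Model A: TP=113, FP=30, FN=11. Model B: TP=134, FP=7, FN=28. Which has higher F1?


Model A: P=113/143=0.7902, R=113/124=0.9113, F1=2PR/(P+R)=2TP/(2TP+FP+FN)=226/267=0.8464
Model B: P=134/141=0.9504, R=134/162=0.8272, F1=2PR/(P+R)=2TP/(2TP+FP+FN)=268/303=0.8845
0.8464 < 0.8845 → Model B

Model B


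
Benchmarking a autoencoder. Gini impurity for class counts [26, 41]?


Probabilities: [26/67, 41/67] ≈ [0.3881, 0.6119]
Σpᵢ² = (676 + 1681)/67² = 2357/4489
Gini = 1 - Σpᵢ² = 1 - 2357/4489 = 0.4749

0.4749


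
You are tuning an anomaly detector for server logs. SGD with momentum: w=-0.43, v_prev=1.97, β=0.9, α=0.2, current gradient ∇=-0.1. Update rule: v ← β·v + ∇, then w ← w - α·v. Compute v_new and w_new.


v_new = 0.9·1.97 - 0.1 = 1.773 - 0.1 = 1.673
w_new = -0.43 - 0.2·1.673 = -0.43 - 0.3346 = -0.7646

v_new=1.673, w_new=-0.7646


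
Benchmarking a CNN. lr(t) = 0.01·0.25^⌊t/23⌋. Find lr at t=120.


n_drops = ⌊120/23⌋ = 5
lr = 0.01·0.25^5 = 0.01·0.0009765625 = 0.000009765625

0.000009765625


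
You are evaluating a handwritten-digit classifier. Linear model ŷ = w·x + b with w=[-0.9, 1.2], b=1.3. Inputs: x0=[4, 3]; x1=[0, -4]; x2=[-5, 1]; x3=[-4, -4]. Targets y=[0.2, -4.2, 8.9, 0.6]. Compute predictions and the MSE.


ŷ0 = (-0.9)·(4) + (1.2)·(3) + 1.3 = 1.3
ŷ1 = (-0.9)·(0) + (1.2)·(-4) + 1.3 = -3.5
ŷ2 = (-0.9)·(-5) + (1.2)·(1) + 1.3 = 7.0
ŷ3 = (-0.9)·(-4) + (1.2)·(-4) + 1.3 = 0.1
errors² = [1.21, 0.49, 3.61, 0.25]
MSE = 5.5600/4 = 1.39

1.39


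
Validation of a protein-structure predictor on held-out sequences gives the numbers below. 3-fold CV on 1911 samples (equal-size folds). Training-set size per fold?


Fold size = 1911/3 = 637
Training per fold = 1911 - 637 = 1274

1274


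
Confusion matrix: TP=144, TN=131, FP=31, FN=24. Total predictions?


Total = TP + TN + FP + FN
= 144 + 131 + 31 + 24
= 330
(Predicted positive: 175, predicted negative: 155)

330


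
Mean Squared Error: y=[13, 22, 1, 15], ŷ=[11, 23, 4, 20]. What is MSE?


Squared errors: (13-11)²=4, (22-23)²=1, (1-4)²=9, (15-20)²=25
Sum = 39
MSE = 39/4 = 39/4

39/4


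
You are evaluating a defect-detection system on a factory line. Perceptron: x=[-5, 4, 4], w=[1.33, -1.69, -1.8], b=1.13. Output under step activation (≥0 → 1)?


z = (-5)·(1.33) + (4)·(-1.69) + (4)·(-1.8) + 1.13
  = -19.48
step(z) = 0 (z<0)

0


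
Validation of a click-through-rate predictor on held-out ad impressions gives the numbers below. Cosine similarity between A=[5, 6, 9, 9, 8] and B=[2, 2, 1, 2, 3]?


A·B = 5·2 + 6·2 + 9·1 + 9·2 + 8·3 = 73
‖A‖ = √287 = 16.9411, ‖B‖ = √22 = 4.6904
cos = 73/(√287·√22) = 73/√6314 = 0.9187

0.9187


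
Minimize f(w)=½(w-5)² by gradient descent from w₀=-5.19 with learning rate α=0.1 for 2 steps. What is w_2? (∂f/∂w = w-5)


step 1: grad = -5.19-5 = -10.19; w = -5.19 - 0.1·(-10.19) = -4.171
step 2: grad = -4.171-5 = -9.171; w = -4.171 - 0.1·(-9.171) = -3.2539

-3.2539


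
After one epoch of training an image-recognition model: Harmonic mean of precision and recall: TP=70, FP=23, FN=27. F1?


Precision = 70/93 = 0.7527
Recall = 70/97 = 0.7216
F1 = 2·P·R/(P+R) = 2·TP/(2·TP+FP+FN) = 140/(140+23+27) = 140/190 = 0.7368

0.7368


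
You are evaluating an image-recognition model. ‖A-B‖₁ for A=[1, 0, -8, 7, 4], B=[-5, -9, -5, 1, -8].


d = |1+ 5| + |0+ 9| + |-8+ 5| + |7-1| + |4+ 8|
  = 6 + 9 + 3 + 6 + 12
  = 36

36


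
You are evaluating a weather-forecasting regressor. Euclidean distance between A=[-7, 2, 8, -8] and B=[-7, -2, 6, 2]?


d = √((-7+ 7)² + (2+ 2)² + (8-6)² + (-8-2)²)
  = √(0 + 16 + 4 + 100)
  = √120 = 10.9545

10.9545


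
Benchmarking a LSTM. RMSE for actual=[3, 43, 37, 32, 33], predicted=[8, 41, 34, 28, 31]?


MSE = 58/5 = 11.6
RMSE = √(58/5) = 3.4059

3.4059


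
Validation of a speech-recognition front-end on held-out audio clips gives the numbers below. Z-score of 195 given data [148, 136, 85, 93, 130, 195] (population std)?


μ = 131.1667, σ = 36.4482
z = (195 - 131.1667)/36.4482 = 1.7513

1.7513


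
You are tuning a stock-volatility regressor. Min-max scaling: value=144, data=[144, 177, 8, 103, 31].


min=8, max=177
(144-8)/(177-8) = 136/169 = 0.8047

0.8047


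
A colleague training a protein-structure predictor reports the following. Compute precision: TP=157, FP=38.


Precision = TP/(TP+FP)
= 157/(157+38)
= 157/195 = 80.51%

80.51%


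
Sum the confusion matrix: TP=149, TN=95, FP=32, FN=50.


Total = TP + TN + FP + FN
= 149 + 95 + 32 + 50
= 326
(Predicted positive: 181, predicted negative: 145)

326


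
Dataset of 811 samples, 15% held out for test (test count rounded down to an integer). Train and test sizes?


Test = ⌊811·15/100⌋ = 121
Train = 811 - 121 = 690

Train: 690, Test: 121


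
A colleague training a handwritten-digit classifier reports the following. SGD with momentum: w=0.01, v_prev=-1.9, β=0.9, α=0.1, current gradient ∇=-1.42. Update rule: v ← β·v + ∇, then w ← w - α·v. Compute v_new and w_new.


v_new = 0.9·-1.9 - 1.42 = -1.71 - 1.42 = -3.13
w_new = 0.01 - 0.1·-3.13 = 0.01 + 0.313 = 0.323

v_new=-3.13, w_new=0.323


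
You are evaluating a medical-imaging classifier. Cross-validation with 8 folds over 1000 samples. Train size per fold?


Fold size = 1000/8 = 125
Training per fold = 1000 - 125 = 875

875


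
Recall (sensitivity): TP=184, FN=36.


Recall = TP/(TP+FN)
= 184/(184+36)
= 184/220 = 83.64%

83.64%


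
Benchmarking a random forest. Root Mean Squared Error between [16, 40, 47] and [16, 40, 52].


MSE = 25/3 = 8.3333
RMSE = √(25/3) = 2.8868

2.8868


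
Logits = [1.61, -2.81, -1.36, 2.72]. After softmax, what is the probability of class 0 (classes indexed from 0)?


Exponentials: e^1.61=5.0028, e^-2.81=0.0602, e^-1.36=0.2567, e^2.72=15.1803
Sum = 20.5
Softmax = [0.244, 0.0029, 0.0125, 0.7405]
p[0] = 5.0028/20.5 = 0.244

0.244


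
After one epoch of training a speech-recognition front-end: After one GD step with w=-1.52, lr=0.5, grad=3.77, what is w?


w_new = w - α·∇
= -1.52 - 0.5·3.77
= -1.52 - 1.885
= -3.405

-3.405


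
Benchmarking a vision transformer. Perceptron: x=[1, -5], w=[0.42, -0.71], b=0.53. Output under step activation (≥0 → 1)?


z = (1)·(0.42) + (-5)·(-0.71) + 0.53
  = 4.5
step(z) = 1 (z≥0)

1


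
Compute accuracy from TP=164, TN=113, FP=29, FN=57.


Accuracy = (TP+TN)/(TP+TN+FP+FN)
= (164+113)/(363)
= 277/363 = 76.31%

76.31%


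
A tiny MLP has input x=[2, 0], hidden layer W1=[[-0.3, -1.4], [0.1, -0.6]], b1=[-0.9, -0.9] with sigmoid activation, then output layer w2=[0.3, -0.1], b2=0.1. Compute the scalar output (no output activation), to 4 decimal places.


z1[0] = (-0.3)·(2) + (-1.4)·(0) - 0.9 = -1.5
z1[1] = (0.1)·(2) + (-0.6)·(0) - 0.9 = -0.7
h = sigmoid(z1) = [0.1824, 0.3318]
output = (0.3)·(0.1824) + (-0.1)·(0.3318) + 0.1 = 0.1215

0.1215


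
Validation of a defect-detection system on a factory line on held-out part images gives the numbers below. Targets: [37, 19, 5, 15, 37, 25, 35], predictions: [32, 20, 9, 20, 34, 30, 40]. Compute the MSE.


Squared errors: (37-32)²=25, (19-20)²=1, (5-9)²=16, (15-20)²=25, (37-34)²=9, (25-30)²=25, (35-40)²=25
Sum = 126
MSE = 126/7 = 18

18


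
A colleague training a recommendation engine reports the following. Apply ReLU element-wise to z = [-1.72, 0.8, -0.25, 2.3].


ReLU(-1.72) = max(0, -1.72) = 0.0
ReLU(0.8) = max(0, 0.8) = 0.8
ReLU(-0.25) = max(0, -0.25) = 0.0
ReLU(2.3) = max(0, 2.3) = 2.3
result = [0.0, 0.8, 0.0, 2.3]

[0.0, 0.8, 0.0, 2.3]


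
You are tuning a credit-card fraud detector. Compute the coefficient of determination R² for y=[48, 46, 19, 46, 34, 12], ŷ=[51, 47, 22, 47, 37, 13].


ȳ = 34.1667
SS_res = Σ(y-ŷ)² = 30
SS_tot = Σ(y-ȳ)² = 1192.83
R² = 1 - SS_res/SS_tot = 1 - 0.0252 = 0.9748

0.9748


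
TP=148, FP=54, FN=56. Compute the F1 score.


Precision = 148/202 = 0.7327
Recall = 148/204 = 0.7255
F1 = 2·P·R/(P+R) = 2·TP/(2·TP+FP+FN) = 296/(296+54+56) = 296/406 = 0.7291

0.7291


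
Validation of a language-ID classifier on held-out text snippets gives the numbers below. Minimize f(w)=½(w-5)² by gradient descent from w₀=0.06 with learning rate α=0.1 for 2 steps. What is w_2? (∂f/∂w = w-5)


step 1: grad = 0.06-5 = -4.94; w = 0.06 - 0.1·(-4.94) = 0.554
step 2: grad = 0.554-5 = -4.446; w = 0.554 - 0.1·(-4.446) = 0.9986

0.9986


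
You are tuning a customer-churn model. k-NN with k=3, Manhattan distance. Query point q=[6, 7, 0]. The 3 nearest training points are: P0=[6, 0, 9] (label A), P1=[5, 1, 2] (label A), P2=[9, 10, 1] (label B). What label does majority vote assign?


d(q,P0) = 16  (label A)
d(q,P1) = 9  (label A)
d(q,P2) = 7  (label B)
Votes: A=2, B=1
Majority → A

A


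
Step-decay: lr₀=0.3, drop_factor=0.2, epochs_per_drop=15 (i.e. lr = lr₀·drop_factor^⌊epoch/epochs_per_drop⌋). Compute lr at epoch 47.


n_drops = ⌊47/15⌋ = 3
lr = 0.3·0.2^3 = 0.3·0.008 = 0.0024

0.0024


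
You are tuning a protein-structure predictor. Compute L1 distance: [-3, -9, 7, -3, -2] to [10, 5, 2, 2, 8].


d = |-3-10| + |-9-5| + |7-2| + |-3-2| + |-2-8|
  = 13 + 14 + 5 + 5 + 10
  = 47

47


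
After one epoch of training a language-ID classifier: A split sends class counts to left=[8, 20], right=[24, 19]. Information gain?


Parent = [32, 39], H_parent = 0.993
H_left = 0.8631 (n=28), H_right = 0.9902 (n=43)
H_children = (28/71)·0.8631 + (43/71)·0.9902 = 0.9401
IG = 0.993 - 0.9401 = 0.0529

0.0529


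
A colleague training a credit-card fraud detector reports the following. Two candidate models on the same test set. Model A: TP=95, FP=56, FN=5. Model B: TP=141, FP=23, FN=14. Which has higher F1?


Model A: P=95/151=0.6291, R=95/100=0.95, F1=2PR/(P+R)=2TP/(2TP+FP+FN)=190/251=0.757
Model B: P=141/164=0.8598, R=141/155=0.9097, F1=2PR/(P+R)=2TP/(2TP+FP+FN)=282/319=0.884
0.757 < 0.884 → Model B

Model B


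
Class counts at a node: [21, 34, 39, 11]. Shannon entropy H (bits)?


Probabilities: [21/105, 34/105, 39/105, 11/105] ≈ [0.2, 0.3238, 0.3714, 0.1048]
H = -((21/105)·log₂(21/105) + (34/105)·log₂(34/105) + (39/105)·log₂(39/105) + (11/105)·log₂(11/105))
  = 1.8628 bits

1.8628 bits


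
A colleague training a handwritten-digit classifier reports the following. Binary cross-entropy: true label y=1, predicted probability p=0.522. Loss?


BCE = -[y·ln(p) + (1-y)·ln(1-p)]
= -1·ln(0.522) - 0
= -ln(0.522) = 0.6501

0.6501


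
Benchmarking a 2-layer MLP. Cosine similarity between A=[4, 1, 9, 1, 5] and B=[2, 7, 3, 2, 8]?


A·B = 4·2 + 1·7 + 9·3 + 1·2 + 5·8 = 84
‖A‖ = √124 = 11.1355, ‖B‖ = √130 = 11.4018
cos = 84/(√124·√130) = 84/√16120 = 0.6616

0.6616


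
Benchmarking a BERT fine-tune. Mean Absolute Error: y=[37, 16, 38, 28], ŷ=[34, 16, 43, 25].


Absolute errors: |37-34|=3, |16-16|=0, |38-43|=5, |28-25|=3
Sum = 11
MAE = 11/4 = 11/4

11/4


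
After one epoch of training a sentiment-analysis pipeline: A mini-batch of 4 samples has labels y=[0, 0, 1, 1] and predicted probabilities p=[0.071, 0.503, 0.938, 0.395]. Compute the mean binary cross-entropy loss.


L[0] = -ln(1-0.071) = -ln(0.929) = 0.0736
L[1] = -ln(1-0.503) = -ln(0.497) = 0.6992
L[2] = -ln(0.938) = 0.064
L[3] = -ln(0.395) = 0.9289
mean = (0.0736 + 0.6992 + 0.064 + 0.9289)/4 = 0.4414

0.4414


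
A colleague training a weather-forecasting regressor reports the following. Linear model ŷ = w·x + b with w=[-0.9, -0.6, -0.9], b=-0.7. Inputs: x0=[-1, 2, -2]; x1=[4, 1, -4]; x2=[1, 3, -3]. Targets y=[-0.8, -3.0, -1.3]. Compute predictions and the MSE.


ŷ0 = (-0.9)·(-1) + (-0.6)·(2) + (-0.9)·(-2) - 0.7 = 0.8
ŷ1 = (-0.9)·(4) + (-0.6)·(1) + (-0.9)·(-4) - 0.7 = -1.3
ŷ2 = (-0.9)·(1) + (-0.6)·(3) + (-0.9)·(-3) - 0.7 = -0.7
errors² = [2.56, 2.89, 0.36]
MSE = 5.8100/3 = 1.9367

1.9367


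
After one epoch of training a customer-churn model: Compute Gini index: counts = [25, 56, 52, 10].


Probabilities: [25/143, 56/143, 52/143, 10/143] ≈ [0.1748, 0.3916, 0.3636, 0.0699]
Σpᵢ² = (625 + 3136 + 2704 + 100)/143² = 6565/20449
Gini = 1 - Σpᵢ² = 1 - 6565/20449 = 0.679

0.679


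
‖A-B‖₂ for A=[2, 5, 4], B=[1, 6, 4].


d = √((2-1)² + (5-6)² + (4-4)²)
  = √(1 + 1 + 0)
  = √2 = 1.4142

1.4142


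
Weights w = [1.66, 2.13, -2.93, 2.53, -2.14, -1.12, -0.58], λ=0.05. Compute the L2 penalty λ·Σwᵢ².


‖w‖₂² = (1.66)² + (2.13)² + (-2.93)² + (2.53)² + (-2.14)² + (-1.12)² + (-0.58)²
     = 2.7556 + 4.5369 + 8.5849 + 6.4009 + 4.5796 + 1.2544 + 0.3364
     = 28.4487
λ·‖w‖₂² = 0.05·28.4487 = 1.422435

1.422435


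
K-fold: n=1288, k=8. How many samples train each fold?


Fold size = 1288/8 = 161
Training per fold = 1288 - 161 = 1127

1127


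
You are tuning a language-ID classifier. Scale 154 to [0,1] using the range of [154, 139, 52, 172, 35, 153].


min=35, max=172
(154-35)/(172-35) = 119/137 = 0.8686

0.8686


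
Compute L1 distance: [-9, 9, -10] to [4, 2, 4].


d = |-9-4| + |9-2| + |-10-4|
  = 13 + 7 + 14
  = 34

34


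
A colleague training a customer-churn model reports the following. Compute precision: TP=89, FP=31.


Precision = TP/(TP+FP)
= 89/(89+31)
= 89/120 = 74.17%

74.17%


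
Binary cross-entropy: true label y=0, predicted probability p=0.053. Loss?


BCE = -[y·ln(p) + (1-y)·ln(1-p)]
= -0 - 1·ln(1-0.053)
= -ln(0.947) = 0.0545

0.0545


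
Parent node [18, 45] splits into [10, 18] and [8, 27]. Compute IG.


Parent = [18, 45], H_parent = 0.8631
H_left = 0.9403 (n=28), H_right = 0.7755 (n=35)
H_children = (28/63)·0.9403 + (35/63)·0.7755 = 0.8487
IG = 0.8631 - 0.8487 = 0.0144

0.0144


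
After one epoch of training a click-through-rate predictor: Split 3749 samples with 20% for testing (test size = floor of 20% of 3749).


Test = ⌊3749·20/100⌋ = 749
Train = 3749 - 749 = 3000

Train: 3000, Test: 749


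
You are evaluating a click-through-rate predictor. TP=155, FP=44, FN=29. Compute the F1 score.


Precision = 155/199 = 0.7789
Recall = 155/184 = 0.8424
F1 = 2·P·R/(P+R) = 2·TP/(2·TP+FP+FN) = 310/(310+44+29) = 310/383 = 0.8094

0.8094


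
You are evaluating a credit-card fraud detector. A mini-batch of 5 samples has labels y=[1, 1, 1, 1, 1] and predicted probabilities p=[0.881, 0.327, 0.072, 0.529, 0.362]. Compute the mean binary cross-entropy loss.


L[0] = -ln(0.881) = 0.1267
L[1] = -ln(0.327) = 1.1178
L[2] = -ln(0.072) = 2.6311
L[3] = -ln(0.529) = 0.6368
L[4] = -ln(0.362) = 1.0161
mean = (0.1267 + 1.1178 + 2.6311 + 0.6368 + 1.0161)/5 = 1.1057

1.1057


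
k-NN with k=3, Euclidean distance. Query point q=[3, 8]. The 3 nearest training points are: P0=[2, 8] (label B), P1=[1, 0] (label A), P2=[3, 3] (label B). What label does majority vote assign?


d(q,P0) = 1.0  (label B)
d(q,P1) = 8.2462  (label A)
d(q,P2) = 5.0  (label B)
Votes: A=1, B=2
Majority → B

B


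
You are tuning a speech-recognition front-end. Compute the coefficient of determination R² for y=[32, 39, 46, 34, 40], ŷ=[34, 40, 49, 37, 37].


ȳ = 38.2
SS_res = Σ(y-ŷ)² = 32
SS_tot = Σ(y-ȳ)² = 120.8
R² = 1 - SS_res/SS_tot = 1 - 0.2649 = 0.7351

0.7351


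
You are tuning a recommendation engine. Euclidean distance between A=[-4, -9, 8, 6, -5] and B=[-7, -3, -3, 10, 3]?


d = √((-4+ 7)² + (-9+ 3)² + (8+ 3)² + (6-10)² + (-5-3)²)
  = √(9 + 36 + 121 + 16 + 64)
  = √246 = 15.6844

15.6844


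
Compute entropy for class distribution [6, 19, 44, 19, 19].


Probabilities: [6/107, 19/107, 44/107, 19/107, 19/107] ≈ [0.0561, 0.1776, 0.4112, 0.1776, 0.1776]
H = -((6/107)·log₂(6/107) + (19/107)·log₂(19/107) + (44/107)·log₂(44/107) + (19/107)·log₂(19/107) + (19/107)·log₂(19/107))
  = 2.0886 bits

2.0886 bits


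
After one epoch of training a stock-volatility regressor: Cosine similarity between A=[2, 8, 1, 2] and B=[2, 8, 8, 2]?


A·B = 2·2 + 8·8 + 1·8 + 2·2 = 80
‖A‖ = √73 = 8.544, ‖B‖ = √136 = 11.6619
cos = 80/(√73·√136) = 80/√9928 = 0.8029

0.8029
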